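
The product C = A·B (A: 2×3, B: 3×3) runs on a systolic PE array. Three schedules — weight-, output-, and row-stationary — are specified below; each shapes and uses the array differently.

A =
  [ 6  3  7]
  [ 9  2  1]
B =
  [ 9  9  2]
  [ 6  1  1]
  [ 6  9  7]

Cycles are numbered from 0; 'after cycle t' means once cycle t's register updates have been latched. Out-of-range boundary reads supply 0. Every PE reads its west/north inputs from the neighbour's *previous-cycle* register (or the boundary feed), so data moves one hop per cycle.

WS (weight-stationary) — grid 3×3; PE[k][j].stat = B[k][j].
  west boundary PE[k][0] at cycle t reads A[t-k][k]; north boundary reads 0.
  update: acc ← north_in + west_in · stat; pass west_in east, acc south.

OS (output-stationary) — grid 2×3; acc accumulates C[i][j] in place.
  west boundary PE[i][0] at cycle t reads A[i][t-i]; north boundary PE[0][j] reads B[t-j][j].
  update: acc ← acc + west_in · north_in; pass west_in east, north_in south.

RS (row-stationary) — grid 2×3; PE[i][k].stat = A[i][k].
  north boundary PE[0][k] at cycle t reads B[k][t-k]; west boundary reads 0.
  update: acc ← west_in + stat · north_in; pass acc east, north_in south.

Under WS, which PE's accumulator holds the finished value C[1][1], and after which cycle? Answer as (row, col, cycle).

(row, col, cycle) = (2, 1, 4)

Under WS, C[1][1] lands at PE[2][1]:
  t=0 PE[2][1]: acc=0 h=0 v=0
  t=1 PE[2][1]: acc=0 h=0 v=0
  t=2 PE[2][1]: acc=0 h=0 v=0
  t=3 PE[2][1]: acc=120 h=7 v=120
  t=4 PE[2][1]: acc=92 h=1 v=92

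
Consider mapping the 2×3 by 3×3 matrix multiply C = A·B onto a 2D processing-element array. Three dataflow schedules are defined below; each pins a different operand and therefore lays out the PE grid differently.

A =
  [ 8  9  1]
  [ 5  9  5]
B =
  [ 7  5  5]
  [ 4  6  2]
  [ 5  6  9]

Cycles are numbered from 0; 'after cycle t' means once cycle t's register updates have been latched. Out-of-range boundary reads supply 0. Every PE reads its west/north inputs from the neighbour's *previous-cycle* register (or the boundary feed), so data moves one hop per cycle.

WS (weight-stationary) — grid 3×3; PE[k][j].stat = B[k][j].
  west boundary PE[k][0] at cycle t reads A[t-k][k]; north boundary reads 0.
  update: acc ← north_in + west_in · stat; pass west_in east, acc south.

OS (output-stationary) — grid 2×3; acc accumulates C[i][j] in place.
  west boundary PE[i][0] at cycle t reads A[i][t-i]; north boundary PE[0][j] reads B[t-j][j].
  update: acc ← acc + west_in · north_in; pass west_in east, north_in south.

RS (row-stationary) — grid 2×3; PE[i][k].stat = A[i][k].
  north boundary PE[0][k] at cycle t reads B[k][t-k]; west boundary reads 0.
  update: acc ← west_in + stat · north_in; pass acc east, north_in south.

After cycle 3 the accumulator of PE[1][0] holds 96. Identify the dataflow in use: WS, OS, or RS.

— WS: 3×3; PE[1][0] trace:
  cycle 0: PE[1][0] → acc 0, east 0, south 0
  cycle 1: PE[1][0] → acc 92, east 9, south 92
  cycle 2: PE[1][0] → acc 71, east 9, south 71
  cycle 3: PE[1][0] → acc 0, east 0, south 0
— OS: 2×3; PE[1][0] trace:
  cycle 0: PE[1][0] → acc 0, east 0, south 0
  cycle 1: PE[1][0] → acc 35, east 5, south 7
  cycle 2: PE[1][0] → acc 71, east 9, south 4
  cycle 3: PE[1][0] → acc 96, east 5, south 5
— RS: 2×3; PE[1][0] trace:
  cycle 0: PE[1][0] → acc 0, east 0, south 0
  cycle 1: PE[1][0] → acc 35, east 35, south 7
  cycle 2: PE[1][0] → acc 25, east 25, south 5
  cycle 3: PE[1][0] → acc 25, east 25, south 5

dataflow = OS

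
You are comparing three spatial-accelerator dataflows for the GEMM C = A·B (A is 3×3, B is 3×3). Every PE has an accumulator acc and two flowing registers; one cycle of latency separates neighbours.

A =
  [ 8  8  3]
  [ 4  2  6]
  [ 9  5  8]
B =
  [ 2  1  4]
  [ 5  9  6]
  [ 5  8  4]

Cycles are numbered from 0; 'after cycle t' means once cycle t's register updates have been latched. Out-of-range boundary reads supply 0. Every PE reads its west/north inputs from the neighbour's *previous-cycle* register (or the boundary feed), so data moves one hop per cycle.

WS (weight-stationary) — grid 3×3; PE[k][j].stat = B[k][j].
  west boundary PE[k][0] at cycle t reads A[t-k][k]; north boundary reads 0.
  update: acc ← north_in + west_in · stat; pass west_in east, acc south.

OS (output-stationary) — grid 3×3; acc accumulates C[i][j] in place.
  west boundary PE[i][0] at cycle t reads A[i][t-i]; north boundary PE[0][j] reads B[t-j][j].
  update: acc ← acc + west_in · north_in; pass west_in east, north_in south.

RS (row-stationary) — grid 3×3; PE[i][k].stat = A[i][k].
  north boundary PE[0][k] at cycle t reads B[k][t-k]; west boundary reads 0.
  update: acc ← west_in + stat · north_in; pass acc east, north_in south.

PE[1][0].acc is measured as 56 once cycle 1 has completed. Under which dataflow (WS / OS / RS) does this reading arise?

WS (3×3 grid), PE[1][0]:
  @0  [1,0]  acc 0  |  →0  ↓0
  @1  [1,0]  acc 56  |  →8  ↓56
OS (3×3 grid), PE[1][0]:
  @0  [1,0]  acc 0  |  →0  ↓0
  @1  [1,0]  acc 8  |  →4  ↓2
RS (3×3 grid), PE[1][0]:
  @0  [1,0]  acc 0  |  →0  ↓0
  @1  [1,0]  acc 8  |  →8  ↓2

dataflow = WS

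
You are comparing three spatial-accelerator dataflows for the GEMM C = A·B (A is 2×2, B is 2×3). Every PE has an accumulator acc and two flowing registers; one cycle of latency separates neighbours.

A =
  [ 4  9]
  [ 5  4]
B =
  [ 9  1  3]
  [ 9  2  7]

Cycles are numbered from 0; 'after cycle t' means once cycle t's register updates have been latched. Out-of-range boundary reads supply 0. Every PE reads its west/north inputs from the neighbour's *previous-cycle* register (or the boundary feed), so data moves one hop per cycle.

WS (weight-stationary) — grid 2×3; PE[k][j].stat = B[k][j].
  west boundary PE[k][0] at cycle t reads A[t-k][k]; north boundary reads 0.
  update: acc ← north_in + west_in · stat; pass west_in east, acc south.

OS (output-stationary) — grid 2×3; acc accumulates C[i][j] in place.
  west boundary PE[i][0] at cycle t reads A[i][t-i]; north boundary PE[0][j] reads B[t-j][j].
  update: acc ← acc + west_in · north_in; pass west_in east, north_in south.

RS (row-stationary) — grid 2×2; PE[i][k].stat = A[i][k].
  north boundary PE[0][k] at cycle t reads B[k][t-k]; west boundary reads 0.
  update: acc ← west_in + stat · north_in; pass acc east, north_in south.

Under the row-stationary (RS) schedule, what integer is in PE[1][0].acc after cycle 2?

PE[1][0].acc = 5

RS 2×2: PE[1][0] cycle-by-cycle (with neighbour feeds):
  @0  [0,0]  acc 36  |  →36  ↓9
  @0  [1,0]  acc 0  |  →0  ↓0
  @1  [0,0]  acc 4  |  →4  ↓1
  @1  [1,0]  acc 45  |  →45  ↓9
  @2  [0,0]  acc 12  |  →12  ↓3
  @2  [1,0]  acc 5  |  →5  ↓1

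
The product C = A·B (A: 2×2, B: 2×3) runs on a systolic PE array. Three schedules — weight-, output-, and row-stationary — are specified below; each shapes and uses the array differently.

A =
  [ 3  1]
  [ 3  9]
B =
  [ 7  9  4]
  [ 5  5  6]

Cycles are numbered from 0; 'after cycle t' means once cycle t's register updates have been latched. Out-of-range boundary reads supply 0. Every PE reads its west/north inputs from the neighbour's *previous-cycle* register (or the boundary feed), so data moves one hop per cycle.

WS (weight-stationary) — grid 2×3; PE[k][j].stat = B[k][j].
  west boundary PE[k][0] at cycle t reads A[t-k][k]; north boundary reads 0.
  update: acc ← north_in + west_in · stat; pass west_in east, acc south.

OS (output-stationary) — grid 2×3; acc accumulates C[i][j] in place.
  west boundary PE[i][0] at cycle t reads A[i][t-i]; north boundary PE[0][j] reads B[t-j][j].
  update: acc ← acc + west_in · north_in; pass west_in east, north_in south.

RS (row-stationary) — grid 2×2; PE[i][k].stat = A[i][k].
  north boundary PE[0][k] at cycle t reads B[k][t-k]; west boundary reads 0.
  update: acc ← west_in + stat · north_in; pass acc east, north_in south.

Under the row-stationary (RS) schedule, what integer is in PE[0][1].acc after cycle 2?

RS 2×2: PE[0][1] cycle-by-cycle (with neighbour feeds):
  cycle 0: PE[0][0] → acc 21, east 21, south 7
  cycle 0: PE[0][1] → acc 0, east 0, south 0
  cycle 1: PE[0][0] → acc 27, east 27, south 9
  cycle 1: PE[0][1] → acc 26, east 26, south 5
  cycle 2: PE[0][0] → acc 12, east 12, south 4
  cycle 2: PE[0][1] → acc 32, east 32, south 5

PE[0][1].acc = 32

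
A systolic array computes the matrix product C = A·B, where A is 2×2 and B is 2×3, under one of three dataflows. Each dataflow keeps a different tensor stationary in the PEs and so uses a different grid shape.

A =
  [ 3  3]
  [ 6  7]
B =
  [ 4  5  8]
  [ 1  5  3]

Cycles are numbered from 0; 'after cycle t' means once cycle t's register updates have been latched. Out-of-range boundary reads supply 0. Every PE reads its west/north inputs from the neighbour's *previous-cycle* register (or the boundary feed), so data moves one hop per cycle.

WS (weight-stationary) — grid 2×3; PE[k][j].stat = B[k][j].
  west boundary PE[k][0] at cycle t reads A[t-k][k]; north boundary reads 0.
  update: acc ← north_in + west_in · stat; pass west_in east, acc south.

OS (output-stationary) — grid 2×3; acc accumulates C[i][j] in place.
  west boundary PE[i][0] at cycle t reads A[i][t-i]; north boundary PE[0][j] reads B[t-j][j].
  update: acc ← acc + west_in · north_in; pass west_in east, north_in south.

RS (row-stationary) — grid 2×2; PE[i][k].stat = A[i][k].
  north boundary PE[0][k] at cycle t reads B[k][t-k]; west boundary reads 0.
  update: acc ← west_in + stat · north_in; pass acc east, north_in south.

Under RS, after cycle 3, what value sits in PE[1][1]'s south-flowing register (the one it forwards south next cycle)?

register = 5

Tracing RS — 2×2 array, target PE[1][1]:
  @0  [0,1]  acc 0  |  →0  ↓0
  @0  [1,0]  acc 0  |  →0  ↓0
  @0  [1,1]  acc 0  |  →0  ↓0
  @1  [0,1]  acc 15  |  →15  ↓1
  @1  [1,0]  acc 24  |  →24  ↓4
  @1  [1,1]  acc 0  |  →0  ↓0
  @2  [0,1]  acc 30  |  →30  ↓5
  @2  [1,0]  acc 30  |  →30  ↓5
  @2  [1,1]  acc 31  |  →31  ↓1
  @3  [0,1]  acc 33  |  →33  ↓3
  @3  [1,0]  acc 48  |  →48  ↓8
  @3  [1,1]  acc 65  |  →65  ↓5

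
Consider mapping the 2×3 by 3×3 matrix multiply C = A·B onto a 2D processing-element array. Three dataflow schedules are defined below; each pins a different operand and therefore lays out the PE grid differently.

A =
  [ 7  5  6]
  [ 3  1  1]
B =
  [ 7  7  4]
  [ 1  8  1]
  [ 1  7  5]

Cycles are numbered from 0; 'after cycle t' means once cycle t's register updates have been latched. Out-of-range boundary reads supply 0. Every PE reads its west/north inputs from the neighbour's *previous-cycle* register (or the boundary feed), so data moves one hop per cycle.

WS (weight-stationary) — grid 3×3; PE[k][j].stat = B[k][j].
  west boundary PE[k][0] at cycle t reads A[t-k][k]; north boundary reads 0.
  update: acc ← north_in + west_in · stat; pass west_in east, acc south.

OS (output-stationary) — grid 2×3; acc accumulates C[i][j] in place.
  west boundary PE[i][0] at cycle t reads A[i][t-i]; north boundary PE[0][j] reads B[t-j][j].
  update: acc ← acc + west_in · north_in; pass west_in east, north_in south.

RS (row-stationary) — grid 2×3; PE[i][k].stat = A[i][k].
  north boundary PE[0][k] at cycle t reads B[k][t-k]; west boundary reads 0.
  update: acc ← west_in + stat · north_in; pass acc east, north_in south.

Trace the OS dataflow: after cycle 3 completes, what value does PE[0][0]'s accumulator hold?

PE[0][0].acc = 60

OS 2×3: PE[0][0] cycle-by-cycle (with neighbour feeds):
  @0  [0,0]  acc 49  |  →7  ↓7
  @1  [0,0]  acc 54  |  →5  ↓1
  @2  [0,0]  acc 60  |  →6  ↓1
  @3  [0,0]  acc 60  |  →0  ↓0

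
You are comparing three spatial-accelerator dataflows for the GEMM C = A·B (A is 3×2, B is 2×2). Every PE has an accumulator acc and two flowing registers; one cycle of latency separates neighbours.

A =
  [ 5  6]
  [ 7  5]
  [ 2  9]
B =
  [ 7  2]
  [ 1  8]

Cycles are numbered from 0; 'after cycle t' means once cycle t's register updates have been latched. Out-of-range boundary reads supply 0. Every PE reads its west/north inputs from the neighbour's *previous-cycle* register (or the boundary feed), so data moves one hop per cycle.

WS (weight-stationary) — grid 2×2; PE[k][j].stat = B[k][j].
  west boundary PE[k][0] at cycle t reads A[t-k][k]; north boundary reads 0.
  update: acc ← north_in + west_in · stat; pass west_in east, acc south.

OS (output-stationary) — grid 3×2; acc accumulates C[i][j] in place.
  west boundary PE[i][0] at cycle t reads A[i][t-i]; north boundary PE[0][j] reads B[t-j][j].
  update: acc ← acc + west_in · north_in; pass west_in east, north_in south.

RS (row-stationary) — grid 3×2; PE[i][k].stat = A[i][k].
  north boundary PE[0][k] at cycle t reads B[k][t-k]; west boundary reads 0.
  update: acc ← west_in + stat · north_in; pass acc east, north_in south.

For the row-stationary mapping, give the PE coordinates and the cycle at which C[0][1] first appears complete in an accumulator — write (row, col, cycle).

(row, col, cycle) = (0, 1, 2)

RS: C[0][1] accumulates in PE[0][1]:
  [0] (0,1) acc=0 (h:0 v:0)
  [1] (0,1) acc=41 (h:41 v:1)
  [2] (0,1) acc=58 (h:58 v:8)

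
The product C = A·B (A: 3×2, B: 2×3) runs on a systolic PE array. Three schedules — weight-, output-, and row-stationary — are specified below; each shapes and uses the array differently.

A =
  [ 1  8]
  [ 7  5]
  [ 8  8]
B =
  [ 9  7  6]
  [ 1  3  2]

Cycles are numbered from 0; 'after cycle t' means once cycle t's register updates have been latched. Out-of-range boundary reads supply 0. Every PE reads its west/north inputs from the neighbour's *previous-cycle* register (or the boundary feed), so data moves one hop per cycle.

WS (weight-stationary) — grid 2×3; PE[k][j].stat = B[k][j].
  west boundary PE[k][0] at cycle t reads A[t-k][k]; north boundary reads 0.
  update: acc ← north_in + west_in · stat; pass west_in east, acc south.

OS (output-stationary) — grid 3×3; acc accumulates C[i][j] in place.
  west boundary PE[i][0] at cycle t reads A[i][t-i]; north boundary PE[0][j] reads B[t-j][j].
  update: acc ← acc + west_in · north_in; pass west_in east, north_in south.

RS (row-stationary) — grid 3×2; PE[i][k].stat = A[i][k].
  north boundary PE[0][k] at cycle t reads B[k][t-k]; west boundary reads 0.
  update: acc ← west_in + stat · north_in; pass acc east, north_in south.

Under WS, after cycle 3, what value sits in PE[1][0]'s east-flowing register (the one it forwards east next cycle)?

register = 8

WS on a 2×3 grid — tracing PE[1][0] and its feeders:
  t=0 PE[0][0]: acc=9 h=1 v=9
  t=0 PE[1][0]: acc=0 h=0 v=0
  t=1 PE[0][0]: acc=63 h=7 v=63
  t=1 PE[1][0]: acc=17 h=8 v=17
  t=2 PE[0][0]: acc=72 h=8 v=72
  t=2 PE[1][0]: acc=68 h=5 v=68
  t=3 PE[0][0]: acc=0 h=0 v=0
  t=3 PE[1][0]: acc=80 h=8 v=80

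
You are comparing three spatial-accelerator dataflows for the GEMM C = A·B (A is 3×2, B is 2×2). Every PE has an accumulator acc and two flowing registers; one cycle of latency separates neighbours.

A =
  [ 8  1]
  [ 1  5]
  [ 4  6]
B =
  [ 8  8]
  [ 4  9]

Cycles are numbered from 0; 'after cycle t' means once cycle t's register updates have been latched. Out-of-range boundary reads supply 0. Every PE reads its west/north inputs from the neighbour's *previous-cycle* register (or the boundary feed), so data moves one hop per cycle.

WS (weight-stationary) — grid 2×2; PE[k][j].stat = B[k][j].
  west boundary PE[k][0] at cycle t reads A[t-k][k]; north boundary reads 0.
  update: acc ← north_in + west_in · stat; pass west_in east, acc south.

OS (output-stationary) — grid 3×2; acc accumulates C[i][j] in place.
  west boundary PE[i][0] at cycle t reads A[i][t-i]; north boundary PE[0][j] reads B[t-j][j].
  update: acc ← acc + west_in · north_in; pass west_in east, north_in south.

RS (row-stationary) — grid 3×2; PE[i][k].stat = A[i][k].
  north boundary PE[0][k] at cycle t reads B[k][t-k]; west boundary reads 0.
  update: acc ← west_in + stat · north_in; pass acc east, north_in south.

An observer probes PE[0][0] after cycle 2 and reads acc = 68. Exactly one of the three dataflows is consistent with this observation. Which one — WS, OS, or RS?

WS (2×2 grid), PE[0][0]:
  step 0 · PE0,0: acc=64; fwd→8 fwd↓64
  step 1 · PE0,0: acc=8; fwd→1 fwd↓8
  step 2 · PE0,0: acc=32; fwd→4 fwd↓32
OS (3×2 grid), PE[0][0]:
  step 0 · PE0,0: acc=64; fwd→8 fwd↓8
  step 1 · PE0,0: acc=68; fwd→1 fwd↓4
  step 2 · PE0,0: acc=68; fwd→0 fwd↓0
RS (3×2 grid), PE[0][0]:
  step 0 · PE0,0: acc=64; fwd→64 fwd↓8
  step 1 · PE0,0: acc=64; fwd→64 fwd↓8
  step 2 · PE0,0: acc=0; fwd→0 fwd↓0

dataflow = OS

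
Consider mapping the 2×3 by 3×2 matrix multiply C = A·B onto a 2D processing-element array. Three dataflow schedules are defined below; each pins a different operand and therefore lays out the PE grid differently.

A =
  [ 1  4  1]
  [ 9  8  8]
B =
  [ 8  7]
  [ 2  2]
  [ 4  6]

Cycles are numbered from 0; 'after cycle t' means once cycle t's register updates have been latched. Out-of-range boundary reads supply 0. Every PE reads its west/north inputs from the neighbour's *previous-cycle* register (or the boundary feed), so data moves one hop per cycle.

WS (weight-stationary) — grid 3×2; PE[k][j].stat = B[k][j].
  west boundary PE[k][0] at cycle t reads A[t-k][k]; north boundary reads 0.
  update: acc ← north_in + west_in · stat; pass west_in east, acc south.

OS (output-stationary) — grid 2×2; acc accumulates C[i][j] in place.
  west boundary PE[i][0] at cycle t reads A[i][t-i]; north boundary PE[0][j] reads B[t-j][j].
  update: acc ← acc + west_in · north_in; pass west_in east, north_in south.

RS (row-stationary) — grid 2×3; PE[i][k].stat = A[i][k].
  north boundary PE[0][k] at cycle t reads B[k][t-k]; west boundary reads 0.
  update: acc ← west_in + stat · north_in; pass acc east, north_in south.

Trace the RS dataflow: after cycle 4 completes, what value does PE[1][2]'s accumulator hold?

PE[1][2].acc = 127

RS on a 2×3 grid — tracing PE[1][2] and its feeders:
  t=0 PE[0][2]: acc=0 h=0 v=0
  t=0 PE[1][1]: acc=0 h=0 v=0
  t=0 PE[1][2]: acc=0 h=0 v=0
  t=1 PE[0][2]: acc=0 h=0 v=0
  t=1 PE[1][1]: acc=0 h=0 v=0
  t=1 PE[1][2]: acc=0 h=0 v=0
  t=2 PE[0][2]: acc=20 h=20 v=4
  t=2 PE[1][1]: acc=88 h=88 v=2
  t=2 PE[1][2]: acc=0 h=0 v=0
  t=3 PE[0][2]: acc=21 h=21 v=6
  t=3 PE[1][1]: acc=79 h=79 v=2
  t=3 PE[1][2]: acc=120 h=120 v=4
  t=4 PE[0][2]: acc=0 h=0 v=0
  t=4 PE[1][1]: acc=0 h=0 v=0
  t=4 PE[1][2]: acc=127 h=127 v=6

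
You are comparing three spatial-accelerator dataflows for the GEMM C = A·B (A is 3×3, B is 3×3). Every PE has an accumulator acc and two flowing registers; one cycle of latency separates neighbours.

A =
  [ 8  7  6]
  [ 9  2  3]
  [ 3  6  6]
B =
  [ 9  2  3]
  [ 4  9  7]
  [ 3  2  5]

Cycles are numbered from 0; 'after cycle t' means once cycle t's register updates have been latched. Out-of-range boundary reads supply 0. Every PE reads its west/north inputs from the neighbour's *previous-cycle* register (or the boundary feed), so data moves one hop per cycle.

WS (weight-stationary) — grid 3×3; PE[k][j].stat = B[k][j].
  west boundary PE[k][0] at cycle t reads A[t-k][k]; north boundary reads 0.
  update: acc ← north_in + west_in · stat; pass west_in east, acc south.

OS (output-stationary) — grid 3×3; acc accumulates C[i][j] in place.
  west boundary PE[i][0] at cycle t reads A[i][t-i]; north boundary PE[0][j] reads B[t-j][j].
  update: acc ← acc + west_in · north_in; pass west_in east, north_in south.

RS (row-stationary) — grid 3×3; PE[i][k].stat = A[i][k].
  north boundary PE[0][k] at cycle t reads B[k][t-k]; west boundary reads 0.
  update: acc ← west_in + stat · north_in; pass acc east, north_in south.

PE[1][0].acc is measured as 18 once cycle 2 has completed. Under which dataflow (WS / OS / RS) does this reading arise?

dataflow = RS

WS (3×3 grid), PE[1][0]:
  @0  [1,0]  acc 0  |  →0  ↓0
  @1  [1,0]  acc 100  |  →7  ↓100
  @2  [1,0]  acc 89  |  →2  ↓89
OS (3×3 grid), PE[1][0]:
  @0  [1,0]  acc 0  |  →0  ↓0
  @1  [1,0]  acc 81  |  →9  ↓9
  @2  [1,0]  acc 89  |  →2  ↓4
RS (3×3 grid), PE[1][0]:
  @0  [1,0]  acc 0  |  →0  ↓0
  @1  [1,0]  acc 81  |  →81  ↓9
  @2  [1,0]  acc 18  |  →18  ↓2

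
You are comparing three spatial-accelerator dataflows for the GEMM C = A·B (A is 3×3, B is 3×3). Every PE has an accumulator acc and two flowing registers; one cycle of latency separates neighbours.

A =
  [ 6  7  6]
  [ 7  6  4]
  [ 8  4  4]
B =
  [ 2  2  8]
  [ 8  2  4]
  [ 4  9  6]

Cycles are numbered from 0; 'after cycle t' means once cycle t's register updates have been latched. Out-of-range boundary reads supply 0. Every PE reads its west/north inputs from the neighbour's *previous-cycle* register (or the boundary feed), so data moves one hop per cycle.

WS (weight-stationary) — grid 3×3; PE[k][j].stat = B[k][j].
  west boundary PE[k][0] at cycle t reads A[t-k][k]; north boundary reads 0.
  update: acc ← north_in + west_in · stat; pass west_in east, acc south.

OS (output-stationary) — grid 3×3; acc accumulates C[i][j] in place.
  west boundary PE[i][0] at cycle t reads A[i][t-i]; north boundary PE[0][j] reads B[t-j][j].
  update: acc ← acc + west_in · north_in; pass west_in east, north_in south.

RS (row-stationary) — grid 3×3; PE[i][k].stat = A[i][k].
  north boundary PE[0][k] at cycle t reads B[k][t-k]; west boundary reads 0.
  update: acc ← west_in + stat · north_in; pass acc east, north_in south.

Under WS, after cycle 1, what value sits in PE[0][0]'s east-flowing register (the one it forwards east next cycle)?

register = 7

Tracing WS — 3×3 array, target PE[0][0]:
  cycle 0: PE[0][0] → acc 12, east 6, south 12
  cycle 1: PE[0][0] → acc 14, east 7, south 14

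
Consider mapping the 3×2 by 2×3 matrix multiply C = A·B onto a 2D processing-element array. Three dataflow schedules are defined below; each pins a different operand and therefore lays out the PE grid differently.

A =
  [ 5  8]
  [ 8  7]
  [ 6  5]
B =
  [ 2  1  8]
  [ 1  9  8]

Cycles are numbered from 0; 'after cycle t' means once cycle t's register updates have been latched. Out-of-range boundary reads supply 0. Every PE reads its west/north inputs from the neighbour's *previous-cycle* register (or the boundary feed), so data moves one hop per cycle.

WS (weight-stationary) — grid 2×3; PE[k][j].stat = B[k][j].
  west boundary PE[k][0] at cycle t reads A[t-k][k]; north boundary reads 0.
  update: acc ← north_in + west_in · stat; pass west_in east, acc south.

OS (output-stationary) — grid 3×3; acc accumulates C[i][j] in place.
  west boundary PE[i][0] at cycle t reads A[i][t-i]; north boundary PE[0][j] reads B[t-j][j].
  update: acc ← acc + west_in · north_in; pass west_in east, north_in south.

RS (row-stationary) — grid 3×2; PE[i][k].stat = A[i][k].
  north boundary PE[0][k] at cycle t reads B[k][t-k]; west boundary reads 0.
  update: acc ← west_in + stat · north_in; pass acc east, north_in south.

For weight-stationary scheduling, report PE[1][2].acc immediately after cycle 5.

WS (2×3). Following PE[1][2] plus its west/north inputs:
  after 0 — PE[0][2] acc=0, pass-E 0, pass-S 0
  after 0 — PE[1][1] acc=0, pass-E 0, pass-S 0
  after 0 — PE[1][2] acc=0, pass-E 0, pass-S 0
  after 1 — PE[0][2] acc=0, pass-E 0, pass-S 0
  after 1 — PE[1][1] acc=0, pass-E 0, pass-S 0
  after 1 — PE[1][2] acc=0, pass-E 0, pass-S 0
  after 2 — PE[0][2] acc=40, pass-E 5, pass-S 40
  after 2 — PE[1][1] acc=77, pass-E 8, pass-S 77
  after 2 — PE[1][2] acc=0, pass-E 0, pass-S 0
  after 3 — PE[0][2] acc=64, pass-E 8, pass-S 64
  after 3 — PE[1][1] acc=71, pass-E 7, pass-S 71
  after 3 — PE[1][2] acc=104, pass-E 8, pass-S 104
  after 4 — PE[0][2] acc=48, pass-E 6, pass-S 48
  after 4 — PE[1][1] acc=51, pass-E 5, pass-S 51
  after 4 — PE[1][2] acc=120, pass-E 7, pass-S 120
  after 5 — PE[0][2] acc=0, pass-E 0, pass-S 0
  after 5 — PE[1][1] acc=0, pass-E 0, pass-S 0
  after 5 — PE[1][2] acc=88, pass-E 5, pass-S 88

PE[1][2].acc = 88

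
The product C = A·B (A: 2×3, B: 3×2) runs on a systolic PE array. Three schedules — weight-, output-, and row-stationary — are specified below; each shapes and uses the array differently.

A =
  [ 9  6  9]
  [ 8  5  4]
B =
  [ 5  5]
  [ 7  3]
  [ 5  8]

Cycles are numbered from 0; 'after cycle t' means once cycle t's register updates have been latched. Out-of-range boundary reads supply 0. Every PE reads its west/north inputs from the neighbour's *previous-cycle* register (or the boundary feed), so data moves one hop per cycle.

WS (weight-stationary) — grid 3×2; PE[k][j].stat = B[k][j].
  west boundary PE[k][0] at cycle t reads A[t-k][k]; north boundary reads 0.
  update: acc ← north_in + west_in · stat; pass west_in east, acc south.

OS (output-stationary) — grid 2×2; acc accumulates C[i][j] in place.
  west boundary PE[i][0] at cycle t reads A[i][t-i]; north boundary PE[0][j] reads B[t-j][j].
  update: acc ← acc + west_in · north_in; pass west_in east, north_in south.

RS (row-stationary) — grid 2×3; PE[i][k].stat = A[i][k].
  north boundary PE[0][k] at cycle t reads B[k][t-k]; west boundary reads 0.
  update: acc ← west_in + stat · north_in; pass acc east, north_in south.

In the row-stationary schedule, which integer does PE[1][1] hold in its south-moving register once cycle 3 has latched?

register = 3

RS (2×3). Following PE[1][1] plus its west/north inputs:
  @0  [0,1]  acc 0  |  →0  ↓0
  @0  [1,0]  acc 0  |  →0  ↓0
  @0  [1,1]  acc 0  |  →0  ↓0
  @1  [0,1]  acc 87  |  →87  ↓7
  @1  [1,0]  acc 40  |  →40  ↓5
  @1  [1,1]  acc 0  |  →0  ↓0
  @2  [0,1]  acc 63  |  →63  ↓3
  @2  [1,0]  acc 40  |  →40  ↓5
  @2  [1,1]  acc 75  |  →75  ↓7
  @3  [0,1]  acc 0  |  →0  ↓0
  @3  [1,0]  acc 0  |  →0  ↓0
  @3  [1,1]  acc 55  |  →55  ↓3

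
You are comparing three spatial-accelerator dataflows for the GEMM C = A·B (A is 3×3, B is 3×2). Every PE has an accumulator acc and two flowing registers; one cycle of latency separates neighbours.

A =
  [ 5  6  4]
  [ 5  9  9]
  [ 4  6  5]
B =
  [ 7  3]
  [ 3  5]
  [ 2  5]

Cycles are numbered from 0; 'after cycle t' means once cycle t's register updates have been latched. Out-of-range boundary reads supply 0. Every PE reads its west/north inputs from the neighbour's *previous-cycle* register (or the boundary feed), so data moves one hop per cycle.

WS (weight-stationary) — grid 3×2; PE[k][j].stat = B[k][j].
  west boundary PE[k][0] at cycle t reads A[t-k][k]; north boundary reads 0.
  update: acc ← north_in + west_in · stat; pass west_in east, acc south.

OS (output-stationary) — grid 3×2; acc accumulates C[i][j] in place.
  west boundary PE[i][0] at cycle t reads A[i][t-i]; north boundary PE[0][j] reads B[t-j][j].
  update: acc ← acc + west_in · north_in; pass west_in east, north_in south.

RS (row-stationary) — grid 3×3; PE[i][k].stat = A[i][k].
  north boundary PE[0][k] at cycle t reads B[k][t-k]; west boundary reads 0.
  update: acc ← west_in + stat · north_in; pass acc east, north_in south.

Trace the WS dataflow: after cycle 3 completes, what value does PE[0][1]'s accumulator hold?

WS (3×2). Following PE[0][1] plus its west/north inputs:
  after 0 — PE[0][0] acc=35, pass-E 5, pass-S 35
  after 0 — PE[0][1] acc=0, pass-E 0, pass-S 0
  after 1 — PE[0][0] acc=35, pass-E 5, pass-S 35
  after 1 — PE[0][1] acc=15, pass-E 5, pass-S 15
  after 2 — PE[0][0] acc=28, pass-E 4, pass-S 28
  after 2 — PE[0][1] acc=15, pass-E 5, pass-S 15
  after 3 — PE[0][0] acc=0, pass-E 0, pass-S 0
  after 3 — PE[0][1] acc=12, pass-E 4, pass-S 12

PE[0][1].acc = 12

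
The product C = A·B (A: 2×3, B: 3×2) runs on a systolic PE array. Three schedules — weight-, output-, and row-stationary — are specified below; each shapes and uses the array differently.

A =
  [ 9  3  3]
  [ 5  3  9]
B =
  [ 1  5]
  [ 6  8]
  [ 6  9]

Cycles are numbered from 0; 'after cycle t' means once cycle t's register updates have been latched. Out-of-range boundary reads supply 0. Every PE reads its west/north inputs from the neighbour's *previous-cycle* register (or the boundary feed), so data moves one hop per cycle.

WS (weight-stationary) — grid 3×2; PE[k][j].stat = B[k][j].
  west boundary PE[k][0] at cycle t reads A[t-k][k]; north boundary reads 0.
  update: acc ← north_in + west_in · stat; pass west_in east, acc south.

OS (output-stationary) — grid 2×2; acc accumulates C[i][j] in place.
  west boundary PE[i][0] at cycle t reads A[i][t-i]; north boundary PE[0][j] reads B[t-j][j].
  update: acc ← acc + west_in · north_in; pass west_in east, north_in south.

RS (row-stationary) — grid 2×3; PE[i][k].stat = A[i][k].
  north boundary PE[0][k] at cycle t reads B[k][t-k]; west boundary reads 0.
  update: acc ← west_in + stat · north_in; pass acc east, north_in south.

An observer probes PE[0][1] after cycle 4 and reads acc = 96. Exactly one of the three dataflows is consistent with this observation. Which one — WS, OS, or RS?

dataflow = OS

WS [3×2] PE[0][1] across cycles:
  c0 r0c1: 0 / 0 / 0
  c1 r0c1: 45 / 9 / 45
  c2 r0c1: 25 / 5 / 25
  c3 r0c1: 0 / 0 / 0
  c4 r0c1: 0 / 0 / 0
OS [2×2] PE[0][1] across cycles:
  c0 r0c1: 0 / 0 / 0
  c1 r0c1: 45 / 9 / 5
  c2 r0c1: 69 / 3 / 8
  c3 r0c1: 96 / 3 / 9
  c4 r0c1: 96 / 0 / 0
RS [2×3] PE[0][1] across cycles:
  c0 r0c1: 0 / 0 / 0
  c1 r0c1: 27 / 27 / 6
  c2 r0c1: 69 / 69 / 8
  c3 r0c1: 0 / 0 / 0
  c4 r0c1: 0 / 0 / 0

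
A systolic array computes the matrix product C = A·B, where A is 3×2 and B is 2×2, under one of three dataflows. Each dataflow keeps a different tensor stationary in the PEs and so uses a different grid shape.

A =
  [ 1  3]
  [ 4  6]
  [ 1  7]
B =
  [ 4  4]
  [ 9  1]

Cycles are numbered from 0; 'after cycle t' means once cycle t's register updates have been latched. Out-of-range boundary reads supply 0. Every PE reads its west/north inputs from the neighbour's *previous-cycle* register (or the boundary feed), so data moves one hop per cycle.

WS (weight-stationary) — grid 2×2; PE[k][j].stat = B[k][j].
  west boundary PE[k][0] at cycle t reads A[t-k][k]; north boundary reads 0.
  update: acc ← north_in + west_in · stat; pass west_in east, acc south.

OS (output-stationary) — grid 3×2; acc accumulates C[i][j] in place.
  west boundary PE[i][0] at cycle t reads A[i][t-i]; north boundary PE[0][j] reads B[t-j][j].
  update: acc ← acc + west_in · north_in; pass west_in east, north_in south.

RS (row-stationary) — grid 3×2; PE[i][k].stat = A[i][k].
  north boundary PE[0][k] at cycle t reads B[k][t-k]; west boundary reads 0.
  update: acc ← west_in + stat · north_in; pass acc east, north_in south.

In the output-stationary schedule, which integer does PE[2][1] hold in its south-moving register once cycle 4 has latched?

Tracing OS — 3×2 array, target PE[2][1]:
  @0  [1,1]  acc 0  |  →0  ↓0
  @0  [2,0]  acc 0  |  →0  ↓0
  @0  [2,1]  acc 0  |  →0  ↓0
  @1  [1,1]  acc 0  |  →0  ↓0
  @1  [2,0]  acc 0  |  →0  ↓0
  @1  [2,1]  acc 0  |  →0  ↓0
  @2  [1,1]  acc 16  |  →4  ↓4
  @2  [2,0]  acc 4  |  →1  ↓4
  @2  [2,1]  acc 0  |  →0  ↓0
  @3  [1,1]  acc 22  |  →6  ↓1
  @3  [2,0]  acc 67  |  →7  ↓9
  @3  [2,1]  acc 4  |  →1  ↓4
  @4  [1,1]  acc 22  |  →0  ↓0
  @4  [2,0]  acc 67  |  →0  ↓0
  @4  [2,1]  acc 11  |  →7  ↓1

register = 1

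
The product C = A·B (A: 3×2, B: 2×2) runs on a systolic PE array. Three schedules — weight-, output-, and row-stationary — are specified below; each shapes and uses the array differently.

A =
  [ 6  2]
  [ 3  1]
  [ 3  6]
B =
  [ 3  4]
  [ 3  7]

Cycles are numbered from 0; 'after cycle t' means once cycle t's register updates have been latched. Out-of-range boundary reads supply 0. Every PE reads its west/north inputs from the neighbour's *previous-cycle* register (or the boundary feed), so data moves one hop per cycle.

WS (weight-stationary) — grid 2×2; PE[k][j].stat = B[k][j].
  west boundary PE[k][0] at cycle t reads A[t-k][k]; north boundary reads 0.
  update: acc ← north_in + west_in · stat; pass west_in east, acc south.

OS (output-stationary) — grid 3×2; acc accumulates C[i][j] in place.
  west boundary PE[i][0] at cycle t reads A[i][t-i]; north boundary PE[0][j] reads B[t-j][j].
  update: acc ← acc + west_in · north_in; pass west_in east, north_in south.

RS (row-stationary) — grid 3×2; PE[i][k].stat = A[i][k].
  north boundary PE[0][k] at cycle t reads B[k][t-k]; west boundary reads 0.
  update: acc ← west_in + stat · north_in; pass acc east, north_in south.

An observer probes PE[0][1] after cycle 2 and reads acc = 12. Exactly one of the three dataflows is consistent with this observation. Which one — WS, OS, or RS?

dataflow = WS

WS (2×2 grid), PE[0][1]:
  c0 r0c1: 0 / 0 / 0
  c1 r0c1: 24 / 6 / 24
  c2 r0c1: 12 / 3 / 12
OS (3×2 grid), PE[0][1]:
  c0 r0c1: 0 / 0 / 0
  c1 r0c1: 24 / 6 / 4
  c2 r0c1: 38 / 2 / 7
RS (3×2 grid), PE[0][1]:
  c0 r0c1: 0 / 0 / 0
  c1 r0c1: 24 / 24 / 3
  c2 r0c1: 38 / 38 / 7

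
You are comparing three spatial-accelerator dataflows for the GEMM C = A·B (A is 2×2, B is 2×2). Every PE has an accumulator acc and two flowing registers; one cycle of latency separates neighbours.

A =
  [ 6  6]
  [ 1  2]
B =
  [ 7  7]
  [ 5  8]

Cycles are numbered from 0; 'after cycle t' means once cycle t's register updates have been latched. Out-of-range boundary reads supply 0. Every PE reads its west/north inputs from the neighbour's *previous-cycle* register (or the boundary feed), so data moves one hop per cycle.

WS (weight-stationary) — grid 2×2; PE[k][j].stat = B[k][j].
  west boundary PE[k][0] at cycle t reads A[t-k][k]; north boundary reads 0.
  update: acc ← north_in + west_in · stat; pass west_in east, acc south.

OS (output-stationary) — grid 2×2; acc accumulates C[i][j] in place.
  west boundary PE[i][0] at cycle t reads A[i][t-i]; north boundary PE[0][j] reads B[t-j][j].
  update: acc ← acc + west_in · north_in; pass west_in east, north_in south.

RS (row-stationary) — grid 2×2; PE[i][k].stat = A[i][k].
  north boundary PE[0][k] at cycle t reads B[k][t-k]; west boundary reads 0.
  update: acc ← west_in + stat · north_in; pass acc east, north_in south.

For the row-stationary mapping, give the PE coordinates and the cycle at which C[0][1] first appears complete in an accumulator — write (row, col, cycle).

RS: C[0][1] accumulates in PE[0][1]:
  0: (0,1).acc=0  regs=<0,0>
  1: (0,1).acc=72  regs=<72,5>
  2: (0,1).acc=90  regs=<90,8>

(row, col, cycle) = (0, 1, 2)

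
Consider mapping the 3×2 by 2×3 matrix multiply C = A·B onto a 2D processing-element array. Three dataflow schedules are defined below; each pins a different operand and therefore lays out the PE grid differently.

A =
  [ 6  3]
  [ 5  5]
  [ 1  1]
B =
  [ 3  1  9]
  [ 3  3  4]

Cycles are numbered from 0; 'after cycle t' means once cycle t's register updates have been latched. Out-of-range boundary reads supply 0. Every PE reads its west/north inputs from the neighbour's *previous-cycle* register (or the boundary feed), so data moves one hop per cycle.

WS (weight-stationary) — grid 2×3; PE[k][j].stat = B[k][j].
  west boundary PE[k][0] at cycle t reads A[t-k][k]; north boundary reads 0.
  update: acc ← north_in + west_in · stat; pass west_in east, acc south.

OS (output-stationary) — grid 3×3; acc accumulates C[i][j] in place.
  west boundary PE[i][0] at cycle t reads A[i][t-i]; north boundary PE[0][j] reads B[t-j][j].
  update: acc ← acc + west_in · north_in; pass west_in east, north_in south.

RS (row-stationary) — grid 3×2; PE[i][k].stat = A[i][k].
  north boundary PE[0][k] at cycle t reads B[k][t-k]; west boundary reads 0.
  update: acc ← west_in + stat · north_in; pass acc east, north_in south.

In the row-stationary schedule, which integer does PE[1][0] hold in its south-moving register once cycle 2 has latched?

register = 1

RS 3×2: PE[1][0] cycle-by-cycle (with neighbour feeds):
  @0  [0,0]  acc 18  |  →18  ↓3
  @0  [1,0]  acc 0  |  →0  ↓0
  @1  [0,0]  acc 6  |  →6  ↓1
  @1  [1,0]  acc 15  |  →15  ↓3
  @2  [0,0]  acc 54  |  →54  ↓9
  @2  [1,0]  acc 5  |  →5  ↓1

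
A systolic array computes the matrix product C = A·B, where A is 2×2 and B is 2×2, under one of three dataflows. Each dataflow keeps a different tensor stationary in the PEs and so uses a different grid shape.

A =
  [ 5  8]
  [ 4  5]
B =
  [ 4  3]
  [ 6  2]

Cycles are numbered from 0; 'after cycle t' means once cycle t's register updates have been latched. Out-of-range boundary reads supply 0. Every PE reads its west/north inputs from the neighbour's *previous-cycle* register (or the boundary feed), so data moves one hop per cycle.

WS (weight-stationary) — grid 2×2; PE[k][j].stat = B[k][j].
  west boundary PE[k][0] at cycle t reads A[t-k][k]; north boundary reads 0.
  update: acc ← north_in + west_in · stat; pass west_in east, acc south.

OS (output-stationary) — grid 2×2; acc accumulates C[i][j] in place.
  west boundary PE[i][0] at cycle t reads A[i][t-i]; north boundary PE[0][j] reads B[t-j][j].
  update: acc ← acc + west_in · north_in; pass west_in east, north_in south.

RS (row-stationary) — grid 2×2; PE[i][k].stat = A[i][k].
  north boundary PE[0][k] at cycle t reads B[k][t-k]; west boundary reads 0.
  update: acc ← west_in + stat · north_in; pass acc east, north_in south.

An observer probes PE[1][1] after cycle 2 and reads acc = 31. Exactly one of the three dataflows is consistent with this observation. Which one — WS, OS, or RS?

dataflow = WS

WS (2×2 grid), PE[1][1]:
  cycle 0: PE[1][1] → acc 0, east 0, south 0
  cycle 1: PE[1][1] → acc 0, east 0, south 0
  cycle 2: PE[1][1] → acc 31, east 8, south 31
OS (2×2 grid), PE[1][1]:
  cycle 0: PE[1][1] → acc 0, east 0, south 0
  cycle 1: PE[1][1] → acc 0, east 0, south 0
  cycle 2: PE[1][1] → acc 12, east 4, south 3
RS (2×2 grid), PE[1][1]:
  cycle 0: PE[1][1] → acc 0, east 0, south 0
  cycle 1: PE[1][1] → acc 0, east 0, south 0
  cycle 2: PE[1][1] → acc 46, east 46, south 6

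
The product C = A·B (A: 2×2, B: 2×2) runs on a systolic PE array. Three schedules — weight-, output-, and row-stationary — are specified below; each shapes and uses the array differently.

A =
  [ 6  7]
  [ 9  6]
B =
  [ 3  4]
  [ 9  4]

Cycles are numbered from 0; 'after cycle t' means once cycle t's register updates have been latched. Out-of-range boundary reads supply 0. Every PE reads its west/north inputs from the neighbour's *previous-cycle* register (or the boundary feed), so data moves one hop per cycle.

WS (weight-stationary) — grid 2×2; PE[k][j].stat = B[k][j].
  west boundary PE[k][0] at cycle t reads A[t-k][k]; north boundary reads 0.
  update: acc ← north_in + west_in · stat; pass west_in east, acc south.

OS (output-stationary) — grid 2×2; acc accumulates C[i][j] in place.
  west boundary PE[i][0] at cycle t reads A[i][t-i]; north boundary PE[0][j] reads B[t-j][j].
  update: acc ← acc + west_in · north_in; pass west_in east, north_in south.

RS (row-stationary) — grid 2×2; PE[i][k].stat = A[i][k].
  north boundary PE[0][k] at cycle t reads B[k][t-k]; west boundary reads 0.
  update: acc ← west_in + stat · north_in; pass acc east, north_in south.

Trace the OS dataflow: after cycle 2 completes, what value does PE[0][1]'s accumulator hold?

PE[0][1].acc = 52

OS (2×2). Following PE[0][1] plus its west/north inputs:
  c0 r0c0: 18 / 6 / 3
  c0 r0c1: 0 / 0 / 0
  c1 r0c0: 81 / 7 / 9
  c1 r0c1: 24 / 6 / 4
  c2 r0c0: 81 / 0 / 0
  c2 r0c1: 52 / 7 / 4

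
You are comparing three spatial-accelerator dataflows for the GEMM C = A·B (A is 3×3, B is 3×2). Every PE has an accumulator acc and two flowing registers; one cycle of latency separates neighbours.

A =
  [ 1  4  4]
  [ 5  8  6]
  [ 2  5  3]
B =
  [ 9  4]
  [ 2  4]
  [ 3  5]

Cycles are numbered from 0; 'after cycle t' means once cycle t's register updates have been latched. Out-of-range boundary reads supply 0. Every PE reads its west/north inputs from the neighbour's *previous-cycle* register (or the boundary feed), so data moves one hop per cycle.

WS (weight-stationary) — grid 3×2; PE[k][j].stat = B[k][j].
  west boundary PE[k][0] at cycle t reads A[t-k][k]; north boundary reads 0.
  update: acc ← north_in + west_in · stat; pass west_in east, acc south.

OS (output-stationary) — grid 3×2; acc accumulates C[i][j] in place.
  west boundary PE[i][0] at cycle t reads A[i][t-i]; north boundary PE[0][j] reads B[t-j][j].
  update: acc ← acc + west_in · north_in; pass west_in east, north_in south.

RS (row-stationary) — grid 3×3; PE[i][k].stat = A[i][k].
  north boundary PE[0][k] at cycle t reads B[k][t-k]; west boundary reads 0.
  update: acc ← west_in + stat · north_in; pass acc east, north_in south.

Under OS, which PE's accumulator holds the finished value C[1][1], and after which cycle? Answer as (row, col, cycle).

Under OS, C[1][1] lands at PE[1][1]:
  cycle 0: PE[1][1] → acc 0, east 0, south 0
  cycle 1: PE[1][1] → acc 0, east 0, south 0
  cycle 2: PE[1][1] → acc 20, east 5, south 4
  cycle 3: PE[1][1] → acc 52, east 8, south 4
  cycle 4: PE[1][1] → acc 82, east 6, south 5

(row, col, cycle) = (1, 1, 4)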